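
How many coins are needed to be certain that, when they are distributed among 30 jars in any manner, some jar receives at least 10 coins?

With 270 coins one could put exactly 9 in each of the 30 jars, and no jar would reach 10.
One more coin must land in a jar that already has 9, giving it 10.
So 30 × 9 + 1 = 271 coins are required.

271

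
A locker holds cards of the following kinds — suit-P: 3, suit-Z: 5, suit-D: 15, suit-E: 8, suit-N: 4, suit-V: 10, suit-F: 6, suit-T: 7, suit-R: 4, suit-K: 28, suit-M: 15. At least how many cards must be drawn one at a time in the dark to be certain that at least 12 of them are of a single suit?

81

The 11 suits are the holes; the cards drawn are the pigeons.
To avoid 12 of any one suit, the worst case takes at most 11 of each suit, or every card of a suit that has fewer than 11.
That gives 3 + 5 + 11 + 8 + 4 + 10 + 6 + 7 + 4 + 11 + 11 = 80 cards with no suit reaching 12.
The next card forces some suit to 12, so 80 + 1 = 81.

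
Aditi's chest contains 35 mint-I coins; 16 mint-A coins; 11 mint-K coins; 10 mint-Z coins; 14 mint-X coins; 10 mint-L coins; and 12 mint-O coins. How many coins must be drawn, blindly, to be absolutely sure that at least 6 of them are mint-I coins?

79

In the worst case for collecting mint-I coins, every non-mint-I coin comes out first.
There are 16 + 11 + 10 + 14 + 10 + 12 = 73 non-mint-I coins altogether.
After those, each further coin must be mint-I, so 73 + 6 = 79 draws guarantee 6 mint-I coins.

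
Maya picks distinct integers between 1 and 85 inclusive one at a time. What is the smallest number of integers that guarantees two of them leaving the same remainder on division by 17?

18

The 17 residue classes mod 17 are the pigeonholes.
With 17 integers one could put 1 in each residue class and have no class reach 2.
The 18th integer pushes some class to 2, so 17·1 + 1 = 18.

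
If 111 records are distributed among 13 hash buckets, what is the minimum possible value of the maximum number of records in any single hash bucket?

9

The 13 hash buckets are the holes and the 111 records are the pigeons.
If every hash bucket held at most 8 records, the total would be at most 13 × 8 = 104, which is less than 111.
So some hash bucket holds at least ⌈111/13⌉ = 9 records.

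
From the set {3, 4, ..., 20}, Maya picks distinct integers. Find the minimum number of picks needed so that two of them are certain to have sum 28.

A set avoiding the sum 28 can contain at most one of each pair {x, 28−x}, plus the 6 elements whose complement lies outside the range or equal to its own complement.
The integers 3, …, 14 (12 of them) are such a set: any two sum to at least 3+4 = 7 and at most 13+14 = 27 < 28.
Pigeonhole: any 13th integer completes one of the 6 pairs, so 13 choices force a sum of 28.

13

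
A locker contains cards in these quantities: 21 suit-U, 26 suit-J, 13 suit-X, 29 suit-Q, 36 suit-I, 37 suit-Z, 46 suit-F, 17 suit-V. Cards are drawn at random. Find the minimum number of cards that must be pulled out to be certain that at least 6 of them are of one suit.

Put each drawn card into a box by suit. The largest draw with every box below 6 takes min(count, 5) from each suit.
Σ min(cᵢ, 5) = 5 + 5 + 5 + 5 + 5 + 5 + 5 + 5 = 40.
Draw number 40 + 1 = 41 must push one box to 6.

41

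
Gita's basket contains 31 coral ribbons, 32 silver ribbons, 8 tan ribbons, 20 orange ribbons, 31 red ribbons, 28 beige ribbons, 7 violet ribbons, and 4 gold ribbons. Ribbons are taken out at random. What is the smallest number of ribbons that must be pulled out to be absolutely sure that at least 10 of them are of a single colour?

Put each drawn ribbon into a box by colour. The largest draw with every box below 10 takes min(count, 9) from each colour; colours with fewer than 9 contribute all they have.
Σ min(cᵢ, 9) = 9 + 9 + 8 + 9 + 9 + 9 + 7 + 4 = 64.
Draw number 64 + 1 = 65 must push one box to 10.

65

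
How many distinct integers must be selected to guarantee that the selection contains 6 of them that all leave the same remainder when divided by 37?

186

The 37 residue classes mod 37 are the pigeonholes.
With 185 integers one could put 5 in each residue class and have no class reach 6.
The 186th integer pushes some class to 6, so 37·5 + 1 = 186.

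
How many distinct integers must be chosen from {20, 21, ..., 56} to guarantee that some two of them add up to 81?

22

A set avoiding the sum 81 can contain at most one of each pair {x, 81−x}, plus the 5 elements whose complement lies outside the range.
The integers 20, …, 40 (21 of them) are such a set: any two sum to at least 20+21 = 41 and at most 39+40 = 79 < 81.
Any 22nd integer completes one of the 16 pairs, so 22 choices force a sum of 81.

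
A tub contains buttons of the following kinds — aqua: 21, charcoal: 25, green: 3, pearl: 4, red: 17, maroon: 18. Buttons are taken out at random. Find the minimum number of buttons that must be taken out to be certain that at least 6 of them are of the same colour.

28

Pigeonhole: put each drawn button into a box by colour. The largest draw with every box below 6 takes min(count, 5) from each colour; colours with fewer than 5 contribute all they have.
Σ min(cᵢ, 5) = 5 + 5 + 3 + 4 + 5 + 5 = 27.
Draw number 27 + 1 = 28 must push one box to 6.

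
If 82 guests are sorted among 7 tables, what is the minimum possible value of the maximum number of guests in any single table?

Pigeonhole: the 7 tables are the holes and the 82 guests are the pigeons.
If every table held at most 11 guests, the total would be at most 7 × 11 = 77, which is less than 82.
So some table holds at least ⌈82/7⌉ = 12 guests.

12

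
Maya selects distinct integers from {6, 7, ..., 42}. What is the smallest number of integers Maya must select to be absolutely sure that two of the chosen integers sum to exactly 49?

20

Two chosen integers sum to 49 exactly when both halves of some pair {x, 49−x} with 7 ≤ x ≤ 49−x ≤ 42 are chosen — 18 such pairs.
The remaining 1 element (those with no distinct partner in range) can never complete a 49-sum, so the worst case takes all of them and one from each pair: 1 + 18 = 19.
The 20th integer has to be the second member of some pair, so 19 + 1 = 20.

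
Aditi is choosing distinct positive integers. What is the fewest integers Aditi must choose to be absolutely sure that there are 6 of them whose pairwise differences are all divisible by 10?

51

Integers whose pairwise differences are multiples of 10 are exactly those sharing a remainder mod 10. By pigeonhole, the 10 residue classes mod 10 are the pigeonholes.
With 50 integers one could put 5 in each residue class and have no class reach 6.
The 51st integer pushes some class to 6, so 10·5 + 1 = 51.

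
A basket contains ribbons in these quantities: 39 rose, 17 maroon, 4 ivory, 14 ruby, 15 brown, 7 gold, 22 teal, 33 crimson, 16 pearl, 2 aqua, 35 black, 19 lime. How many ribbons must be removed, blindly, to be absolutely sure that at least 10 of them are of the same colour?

By pigeonhole, the 12 colours are the holes; the ribbons drawn are the pigeons.
To avoid 10 of any one colour, the worst case takes at most 9 of each colour, or every ribbon of a colour that has fewer than 9.
That gives 9 + 9 + 4 + 9 + 9 + 7 + 9 + 9 + 9 + 2 + 9 + 9 = 94 ribbons with no colour reaching 10.
The next ribbon forces some colour to 10, so 94 + 1 = 95.

95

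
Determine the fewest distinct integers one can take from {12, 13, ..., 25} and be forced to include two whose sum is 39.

Group the elements by complementary pair {x, 39−x}: {14,25}, {15,24}, {16,23}, …, giving 6 two-element pairs and 2 integers whose partner 39−x falls outside [12,25].
Treating each of those 8 groups as a pigeonhole, one can pick one integer per group — 8 integers — with no two summing to 39.
The 9th integer lands in an occupied pair, forcing a sum of 39.

9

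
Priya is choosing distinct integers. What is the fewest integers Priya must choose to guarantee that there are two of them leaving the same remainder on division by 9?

10

The 9 residue classes mod 9 are the pigeonholes.
With 9 integers one could put 1 in each residue class and have no class reach 2.
The 10th integer pushes some class to 2, so 9·1 + 1 = 10.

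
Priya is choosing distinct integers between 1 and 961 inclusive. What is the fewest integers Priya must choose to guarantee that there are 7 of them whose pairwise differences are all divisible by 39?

Integers whose pairwise differences are multiples of 39 are exactly those sharing a remainder mod 39. By pigeonhole, the 39 residue classes mod 39 are the pigeonholes.
With 234 integers one could put 6 in each residue class and have no class reach 7.
The 235th integer pushes some class to 7, so 39·6 + 1 = 235.

235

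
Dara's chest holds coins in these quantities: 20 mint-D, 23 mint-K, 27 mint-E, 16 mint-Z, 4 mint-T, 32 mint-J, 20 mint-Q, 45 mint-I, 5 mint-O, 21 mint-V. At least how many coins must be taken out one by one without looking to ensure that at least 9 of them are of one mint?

74

By the pigeonhole principle, the 10 mints are the holes; the coins drawn are the pigeons.
To avoid 9 of any one mint, the worst case takes at most 8 of each mint, or every coin of a mint that has fewer than 8.
That gives 8 + 8 + 8 + 8 + 4 + 8 + 8 + 8 + 5 + 8 = 73 coins with no mint reaching 9.
The next coin forces some mint to 9, so 73 + 1 = 74.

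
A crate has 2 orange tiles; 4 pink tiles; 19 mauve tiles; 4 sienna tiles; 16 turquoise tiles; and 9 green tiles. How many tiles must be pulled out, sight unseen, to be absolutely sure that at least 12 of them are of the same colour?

An adversary could hand out at most 11 tiles per colour (4 colours run out sooner): 2 + 4 + 11 + 4 + 11 + 9 = 41 tiles and still no colour has 12.
Pigeonhole: one more tile lands in a colour already at 11, so 42 draws are enough and 41 are not.

42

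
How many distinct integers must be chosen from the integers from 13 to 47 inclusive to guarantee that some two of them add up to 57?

Two chosen integers sum to 57 exactly when both halves of some pair {x, 57−x} with 13 ≤ x ≤ 57−x ≤ 44 are chosen — 16 such pairs.
The remaining 3 elements (those with no distinct partner in range) can never complete a 57-sum, so the worst case takes all of them and one from each pair: 3 + 16 = 19.
The 20th integer has to be the second member of some pair, so 19 + 1 = 20.

20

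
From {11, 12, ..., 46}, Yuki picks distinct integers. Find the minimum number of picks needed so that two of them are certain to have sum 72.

Two chosen integers sum to 72 exactly when both halves of some pair {x, 72−x} with 26 ≤ x ≤ 72−x ≤ 46 are chosen — 10 such pairs.
The remaining 16 elements (those with no distinct partner in range) can never complete a 72-sum, so the worst case takes all of them and one from each pair: 16 + 10 = 26.
The 27th integer has to be the second member of some pair, so 26 + 1 = 27.

27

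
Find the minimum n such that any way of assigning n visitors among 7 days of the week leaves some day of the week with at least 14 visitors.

92

With 91 visitors one could put exactly 13 in each of the 7 days of the week, and no day of the week would reach 14.
By pigeonhole, one more visitor must land in a day of the week that already has 13, giving it 14.
So 7 × 13 + 1 = 92 visitors are required.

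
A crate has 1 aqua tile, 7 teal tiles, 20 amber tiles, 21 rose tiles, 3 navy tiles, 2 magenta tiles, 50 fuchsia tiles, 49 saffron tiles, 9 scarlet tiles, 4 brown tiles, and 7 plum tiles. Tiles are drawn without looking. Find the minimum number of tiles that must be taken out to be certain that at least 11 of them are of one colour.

By the pigeonhole principle, the 11 colours are the holes; the tiles drawn are the pigeons.
To avoid 11 of any one colour, the worst case takes at most 10 of each colour, or every tile of a colour that has fewer than 10.
That gives 1 + 7 + 10 + 10 + 3 + 2 + 10 + 10 + 9 + 4 + 7 = 73 tiles with no colour reaching 11.
The next tile forces some colour to 11, so 73 + 1 = 74.

74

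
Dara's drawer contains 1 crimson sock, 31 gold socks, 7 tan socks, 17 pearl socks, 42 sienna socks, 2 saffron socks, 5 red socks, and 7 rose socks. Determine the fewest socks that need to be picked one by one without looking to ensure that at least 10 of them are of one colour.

An adversary could hand out at most 9 socks per colour (5 colours run out sooner): 1 + 9 + 7 + 9 + 9 + 2 + 5 + 7 = 49 socks and still no colour has 10.
By pigeonhole, one more sock lands in a colour already at 9, so 50 draws are enough and 49 are not.

50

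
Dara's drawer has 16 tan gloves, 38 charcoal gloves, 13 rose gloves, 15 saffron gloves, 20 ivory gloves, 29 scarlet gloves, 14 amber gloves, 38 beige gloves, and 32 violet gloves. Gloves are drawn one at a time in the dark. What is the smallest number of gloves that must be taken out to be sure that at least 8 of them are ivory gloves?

203

In the worst case for collecting ivory gloves, every non-ivory glove comes out first.
There are 16 + 38 + 13 + 15 + 29 + 14 + 38 + 32 = 195 non-ivory gloves altogether.
After those, each further glove must be ivory, so 195 + 8 = 203 draws guarantee 8 ivory gloves.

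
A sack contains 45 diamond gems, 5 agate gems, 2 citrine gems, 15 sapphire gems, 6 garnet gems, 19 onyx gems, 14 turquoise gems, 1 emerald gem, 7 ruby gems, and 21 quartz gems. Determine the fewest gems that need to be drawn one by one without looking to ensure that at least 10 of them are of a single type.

Put each drawn gem into a box by type. The largest draw with every box below 10 takes min(count, 9) from each type; types with fewer than 9 contribute all they have.
Σ min(cᵢ, 9) = 9 + 5 + 2 + 9 + 6 + 9 + 9 + 1 + 7 + 9 = 66.
Draw number 66 + 1 = 67 must push one box to 10.

67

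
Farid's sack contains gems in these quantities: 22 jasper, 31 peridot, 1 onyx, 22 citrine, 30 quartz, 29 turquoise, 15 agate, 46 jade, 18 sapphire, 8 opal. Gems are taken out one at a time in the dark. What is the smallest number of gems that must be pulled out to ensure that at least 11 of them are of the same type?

An adversary could hand out at most 10 gems per type (onyx, opal run out sooner): 10 + 10 + 1 + 10 + 10 + 10 + 10 + 10 + 10 + 8 = 89 gems and still no type has 11.
By the pigeonhole principle, one more gem lands in a type already at 10, so 90 draws are enough and 89 are not.

90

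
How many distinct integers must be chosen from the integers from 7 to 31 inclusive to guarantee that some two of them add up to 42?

Group the elements by complementary pair {x, 42−x}: {11,31}, {12,30}, {13,29}, …, giving 10 two-element pairs, the single value 21 (it cannot pair with itself since the integers are distinct), and 4 integers whose partner 42−x falls outside [7,31].
Pigeonhole: treating each of those 15 groups as a pigeonhole, one can pick one integer per group — 15 integers — with no two summing to 42.
The 16th integer lands in an occupied pair, forcing a sum of 42.

16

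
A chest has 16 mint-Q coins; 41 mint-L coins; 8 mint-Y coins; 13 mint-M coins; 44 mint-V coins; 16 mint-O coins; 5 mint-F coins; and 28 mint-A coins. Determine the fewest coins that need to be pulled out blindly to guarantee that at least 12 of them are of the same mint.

An adversary could hand out at most 11 coins per mint (mint-Y, mint-F run out sooner): 11 + 11 + 8 + 11 + 11 + 11 + 5 + 11 = 79 coins and still no mint has 12.
By the pigeonhole principle, one more coin lands in a mint already at 11, so 80 draws are enough and 79 are not.

80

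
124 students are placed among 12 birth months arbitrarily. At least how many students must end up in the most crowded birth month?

11

By pigeonhole, the 12 birth months are the holes and the 124 students are the pigeons.
If every birth month held at most 10 students, the total would be at most 12 × 10 = 120, which is less than 124.
So some birth month holds at least ⌈124/12⌉ = 11 students.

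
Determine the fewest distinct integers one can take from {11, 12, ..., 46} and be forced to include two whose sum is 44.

26

Two chosen integers sum to 44 exactly when both halves of some pair {x, 44−x} with 11 ≤ x ≤ 44−x ≤ 33 are chosen — 11 such pairs.
The remaining 14 elements (those with no distinct partner in range) can never complete a 44-sum, so the worst case takes all of them and one from each pair: 14 + 11 = 25.
By the pigeonhole principle, the 26th integer has to be the second member of some pair, so 25 + 1 = 26.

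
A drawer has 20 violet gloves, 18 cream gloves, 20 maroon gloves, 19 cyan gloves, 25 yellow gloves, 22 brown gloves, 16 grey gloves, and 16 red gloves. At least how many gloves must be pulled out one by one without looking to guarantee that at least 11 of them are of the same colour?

81

An adversary could hand out at most 10 gloves per colour: 10 + 10 + 10 + 10 + 10 + 10 + 10 + 10 = 80 gloves and still no colour has 11.
One more glove lands in a colour already at 10, so 81 draws are enough and 80 are not.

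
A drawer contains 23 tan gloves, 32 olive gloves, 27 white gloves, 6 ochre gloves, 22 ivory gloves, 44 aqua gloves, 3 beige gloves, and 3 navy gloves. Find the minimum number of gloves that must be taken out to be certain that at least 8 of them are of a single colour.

By the pigeonhole principle, the 8 colours are the holes; the gloves drawn are the pigeons.
To avoid 8 of any one colour, the worst case takes at most 7 of each colour, or every glove of a colour that has fewer than 7.
That gives 7 + 7 + 7 + 6 + 7 + 7 + 3 + 3 = 47 gloves with no colour reaching 8.
The next glove forces some colour to 8, so 47 + 1 = 48.

48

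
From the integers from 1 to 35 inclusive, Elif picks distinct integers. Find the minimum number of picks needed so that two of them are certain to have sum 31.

21

Two chosen integers sum to 31 exactly when both halves of some pair {x, 31−x} with 1 ≤ x ≤ 31−x ≤ 30 are chosen — 15 such pairs.
The remaining 5 elements (those with no distinct partner in range) can never complete a 31-sum, so the worst case takes all of them and one from each pair: 5 + 15 = 20.
The 21st integer has to be the second member of some pair, so 20 + 1 = 21.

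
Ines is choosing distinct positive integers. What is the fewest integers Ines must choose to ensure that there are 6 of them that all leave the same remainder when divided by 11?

56

The 11 residue classes mod 11 are the pigeonholes.
With 55 integers one could put 5 in each residue class and have no class reach 6.
The 56th integer pushes some class to 6, so 11·5 + 1 = 56.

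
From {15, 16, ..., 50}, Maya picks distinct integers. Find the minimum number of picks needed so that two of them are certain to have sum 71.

22

A set avoiding the sum 71 can contain at most one of each pair {x, 71−x}, plus the 6 elements whose complement lies outside the range.
The integers 15, …, 35 (21 of them) are such a set: any two sum to at least 15+16 = 31 and at most 34+35 = 69 < 71.
Any 22nd integer completes one of the 15 pairs, so 22 choices force a sum of 71.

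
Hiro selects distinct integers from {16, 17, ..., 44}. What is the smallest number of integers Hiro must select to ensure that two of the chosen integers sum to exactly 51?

20

A set avoiding the sum 51 can contain at most one of each pair {x, 51−x}, plus the 9 elements whose complement lies outside the range.
The integers 26, …, 44 (19 of them) are such a set: any two sum to at least 26+27 = 53 > 51.
Pigeonhole: any 20th integer completes one of the 10 pairs, so 20 choices force a sum of 51.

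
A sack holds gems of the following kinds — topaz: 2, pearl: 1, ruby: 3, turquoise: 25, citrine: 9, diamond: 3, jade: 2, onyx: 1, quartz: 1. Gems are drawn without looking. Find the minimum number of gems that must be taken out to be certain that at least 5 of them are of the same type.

Pigeonhole: the 9 types are the holes; the gems drawn are the pigeons.
To avoid 5 of any one type, the worst case takes at most 4 of each type, or every gem of a type that has fewer than 4.
That gives 2 + 1 + 3 + 4 + 4 + 3 + 2 + 1 + 1 = 21 gems with no type reaching 5.
The next gem forces some type to 5, so 21 + 1 = 22.

22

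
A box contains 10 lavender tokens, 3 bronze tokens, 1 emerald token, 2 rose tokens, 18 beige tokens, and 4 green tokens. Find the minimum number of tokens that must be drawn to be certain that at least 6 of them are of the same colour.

An adversary could hand out at most 5 tokens per colour (4 colours run out sooner): 5 + 3 + 1 + 2 + 5 + 4 = 20 tokens and still no colour has 6.
By the pigeonhole principle, one more token lands in a colour already at 5, so 21 draws are enough and 20 are not.

21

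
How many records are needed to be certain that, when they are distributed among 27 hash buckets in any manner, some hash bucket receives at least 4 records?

82

With 81 records one could put exactly 3 in each of the 27 hash buckets, and no hash bucket would reach 4.
By pigeonhole, one more record must land in a hash bucket that already has 3, giving it 4.
So 27 × 3 + 1 = 82 records are required.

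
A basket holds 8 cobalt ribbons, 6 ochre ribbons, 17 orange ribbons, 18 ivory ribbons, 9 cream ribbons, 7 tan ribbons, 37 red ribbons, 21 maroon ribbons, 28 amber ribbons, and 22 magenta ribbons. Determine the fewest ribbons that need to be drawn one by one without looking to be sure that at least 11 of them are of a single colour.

91

The 10 colours are the holes; the ribbons drawn are the pigeons.
To avoid 11 of any one colour, the worst case takes at most 10 of each colour, or every ribbon of a colour that has fewer than 10.
That gives 8 + 6 + 10 + 10 + 9 + 7 + 10 + 10 + 10 + 10 = 90 ribbons with no colour reaching 11.
The next ribbon forces some colour to 11, so 90 + 1 = 91.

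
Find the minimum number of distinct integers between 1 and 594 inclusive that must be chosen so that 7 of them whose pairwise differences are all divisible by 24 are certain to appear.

Integers whose pairwise differences are multiples of 24 are exactly those sharing a remainder mod 24. The 24 residue classes mod 24 are the pigeonholes.
With 144 integers one could put 6 in each residue class and have no class reach 7.
The 145th integer pushes some class to 7, so 24·6 + 1 = 145.

145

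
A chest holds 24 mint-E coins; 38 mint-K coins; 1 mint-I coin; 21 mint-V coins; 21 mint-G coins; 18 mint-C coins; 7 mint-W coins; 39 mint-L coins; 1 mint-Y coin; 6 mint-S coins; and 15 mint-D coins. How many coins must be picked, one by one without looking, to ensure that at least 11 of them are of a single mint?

86

Put each drawn coin into a box by mint. The largest draw with every box below 11 takes min(count, 10) from each mint; mints with fewer than 10 contribute all they have.
Σ min(cᵢ, 10) = 10 + 10 + 1 + 10 + 10 + 10 + 7 + 10 + 1 + 6 + 10 = 85.
Draw number 85 + 1 = 86 must push one box to 11.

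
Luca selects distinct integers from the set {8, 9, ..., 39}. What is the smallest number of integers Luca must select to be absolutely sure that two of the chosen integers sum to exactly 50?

Group the elements by complementary pair {x, 50−x}: {11,39}, {12,38}, {13,37}, …, giving 14 two-element pairs; the single value 25 (it cannot pair with itself since the integers are distinct); and 3 integers whose partner 50−x falls outside [8,39].
Treating each of those 18 groups as a pigeonhole, one can pick one integer per group — 18 integers — with no two summing to 50.
The 19th integer lands in an occupied pair, forcing a sum of 50.

19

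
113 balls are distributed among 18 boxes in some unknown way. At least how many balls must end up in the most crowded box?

Pigeonhole: the 18 boxes are the holes and the 113 balls are the pigeons.
If every box held at most 6 balls, the total would be at most 18 × 6 = 108, which is less than 113.
So some box holds at least ⌈113/18⌉ = 7 balls.

7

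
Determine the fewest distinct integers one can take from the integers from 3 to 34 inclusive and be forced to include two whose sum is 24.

A set avoiding the sum 24 can contain at most one of each pair {x, 24−x}, plus the 14 elements whose complement lies outside the range or equal to its own complement.
The integers 12, …, 34 (23 of them) are such a set: any two sum to at least 12+13 = 25 > 24.
By pigeonhole, any 24th integer completes one of the 9 pairs, so 24 choices force a sum of 24.

24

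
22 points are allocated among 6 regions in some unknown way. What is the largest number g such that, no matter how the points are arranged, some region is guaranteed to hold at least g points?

By pigeonhole, the 6 regions are the holes and the 22 points are the pigeons.
If every region held at most 3 points, the total would be at most 6 × 3 = 18, which is less than 22.
So some region holds at least ⌈22/6⌉ = 4 points.

4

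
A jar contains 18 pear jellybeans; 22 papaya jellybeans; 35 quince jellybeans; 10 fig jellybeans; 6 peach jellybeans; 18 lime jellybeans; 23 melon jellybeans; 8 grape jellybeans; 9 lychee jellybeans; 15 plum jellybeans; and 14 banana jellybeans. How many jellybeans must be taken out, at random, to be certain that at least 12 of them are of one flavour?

111

The 11 flavours are the holes; the jellybeans drawn are the pigeons.
To avoid 12 of any one flavour, the worst case takes at most 11 of each flavour, or every jellybean of a flavour that has fewer than 11.
That gives 11 + 11 + 11 + 10 + 6 + 11 + 11 + 8 + 9 + 11 + 11 = 110 jellybeans with no flavour reaching 12.
The next jellybean forces some flavour to 12, so 110 + 1 = 111.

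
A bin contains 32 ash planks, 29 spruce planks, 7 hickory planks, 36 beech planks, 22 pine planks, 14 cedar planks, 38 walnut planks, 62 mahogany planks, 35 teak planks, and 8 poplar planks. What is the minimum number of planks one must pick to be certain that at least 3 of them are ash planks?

254

In the worst case for collecting ash planks, every non-ash plank comes out first.
There are 29 + 7 + 36 + 22 + 14 + 38 + 62 + 35 + 8 = 251 non-ash planks altogether.
After those, each further plank must be ash, so 251 + 3 = 254 draws guarantee 3 ash planks.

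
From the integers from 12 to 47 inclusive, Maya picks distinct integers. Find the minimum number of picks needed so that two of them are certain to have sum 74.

27

A set avoiding the sum 74 can contain at most one of each pair {x, 74−x}, plus the 16 elements whose complement lies outside the range or equal to its own complement.
The integers 12, …, 37 (26 of them) are such a set: any two sum to at least 12+13 = 25 and at most 36+37 = 73 < 74.
By pigeonhole, any 27th integer completes one of the 10 pairs, so 27 choices force a sum of 74.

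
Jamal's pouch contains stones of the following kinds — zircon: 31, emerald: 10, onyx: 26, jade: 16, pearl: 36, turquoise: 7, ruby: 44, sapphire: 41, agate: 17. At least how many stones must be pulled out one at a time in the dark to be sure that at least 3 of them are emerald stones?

221

In the worst case for collecting emerald stones, every non-emerald stone comes out first.
There are 31 + 26 + 16 + 36 + 7 + 44 + 41 + 17 = 218 non-emerald stones altogether.
After those, each further stone must be emerald, so 218 + 3 = 221 draws guarantee 3 emerald stones.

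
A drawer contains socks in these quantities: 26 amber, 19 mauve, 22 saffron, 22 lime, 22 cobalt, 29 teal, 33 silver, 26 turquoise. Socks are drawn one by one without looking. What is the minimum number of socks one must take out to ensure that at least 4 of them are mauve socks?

184

In the worst case for collecting mauve socks, every non-mauve sock comes out first.
There are 26 + 22 + 22 + 22 + 29 + 33 + 26 = 180 non-mauve socks altogether.
After those, each further sock must be mauve, so 180 + 4 = 184 draws guarantee 4 mauve socks.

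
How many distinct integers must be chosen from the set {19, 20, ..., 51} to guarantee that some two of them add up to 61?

22

A set avoiding the sum 61 can contain at most one of each pair {x, 61−x}, plus the 9 elements whose complement lies outside the range.
The integers 31, …, 51 (21 of them) are such a set: any two sum to at least 31+32 = 63 > 61.
Any 22nd integer completes one of the 12 pairs, so 22 choices force a sum of 61.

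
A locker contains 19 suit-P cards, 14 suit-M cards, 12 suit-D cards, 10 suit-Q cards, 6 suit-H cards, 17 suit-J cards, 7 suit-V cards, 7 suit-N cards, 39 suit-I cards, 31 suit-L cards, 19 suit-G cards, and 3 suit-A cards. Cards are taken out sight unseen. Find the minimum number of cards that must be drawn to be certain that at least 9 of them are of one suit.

88

An adversary could hand out at most 8 cards per suit (4 suits run out sooner): 8 + 8 + 8 + 8 + 6 + 8 + 7 + 7 + 8 + 8 + 8 + 3 = 87 cards and still no suit has 9.
Pigeonhole: one more card lands in a suit already at 8, so 88 draws are enough and 87 are not.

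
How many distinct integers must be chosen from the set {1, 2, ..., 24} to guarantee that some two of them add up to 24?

A set avoiding the sum 24 can contain at most one of each pair {x, 24−x}, plus the 2 elements whose complement lies outside the range or equal to its own complement.
The integers 12, …, 24 (13 of them) are such a set: any two sum to at least 12+13 = 25 > 24.
Any 14th integer completes one of the 11 pairs, so 14 choices force a sum of 24.

14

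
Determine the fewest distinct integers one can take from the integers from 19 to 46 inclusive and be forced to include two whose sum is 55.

A set avoiding the sum 55 can contain at most one of each pair {x, 55−x}, plus the 10 elements whose complement lies outside the range.
The integers 28, …, 46 (19 of them) are such a set: any two sum to at least 28+29 = 57 > 55.
Any 20th integer completes one of the 9 pairs, so 20 choices force a sum of 55.

20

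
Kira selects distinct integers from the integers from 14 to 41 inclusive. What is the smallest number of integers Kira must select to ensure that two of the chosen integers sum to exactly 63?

Two chosen integers sum to 63 exactly when both halves of some pair {x, 63−x} with 22 ≤ x ≤ 63−x ≤ 41 are chosen — 10 such pairs.
The remaining 8 elements (those with no distinct partner in range) can never complete a 63-sum, so the worst case takes all of them and one from each pair: 8 + 10 = 18.
The 19th integer has to be the second member of some pair, so 18 + 1 = 19.

19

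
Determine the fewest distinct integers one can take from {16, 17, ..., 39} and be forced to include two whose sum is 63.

17

A set avoiding the sum 63 can contain at most one of each pair {x, 63−x}, plus the 8 elements whose complement lies outside the range.
The integers 16, …, 31 (16 of them) are such a set: any two sum to at least 16+17 = 33 and at most 30+31 = 61 < 63.
Any 17th integer completes one of the 8 pairs, so 17 choices force a sum of 63.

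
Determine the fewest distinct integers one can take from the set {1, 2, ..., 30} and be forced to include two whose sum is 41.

Two chosen integers sum to 41 exactly when both halves of some pair {x, 41−x} with 11 ≤ x ≤ 41−x ≤ 30 are chosen — 10 such pairs.
The remaining 10 elements (those with no distinct partner in range) can never complete a 41-sum, so the worst case takes all of them and one from each pair: 10 + 10 = 20.
The 21st integer has to be the second member of some pair, so 20 + 1 = 21.

21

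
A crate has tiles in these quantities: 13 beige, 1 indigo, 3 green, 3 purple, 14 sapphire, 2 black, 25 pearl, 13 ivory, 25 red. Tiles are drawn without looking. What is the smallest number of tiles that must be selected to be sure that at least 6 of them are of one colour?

35

By pigeonhole, the 9 colours are the holes; the tiles drawn are the pigeons.
To avoid 6 of any one colour, the worst case takes at most 5 of each colour, or every tile of a colour that has fewer than 5.
That gives 5 + 1 + 3 + 3 + 5 + 2 + 5 + 5 + 5 = 34 tiles with no colour reaching 6.
The next tile forces some colour to 6, so 34 + 1 = 35.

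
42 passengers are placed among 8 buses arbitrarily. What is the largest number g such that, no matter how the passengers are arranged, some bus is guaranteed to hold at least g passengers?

6

The 8 buses are the holes and the 42 passengers are the pigeons.
If every bus held at most 5 passengers, the total would be at most 8 × 5 = 40, which is less than 42.
So some bus holds at least ⌈42/8⌉ = 6 passengers.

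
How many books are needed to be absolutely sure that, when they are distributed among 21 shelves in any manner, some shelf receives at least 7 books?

127

With 126 books one could put exactly 6 in each of the 21 shelves, and no shelf would reach 7.
One more book must land in a shelf that already has 6, giving it 7.
So 21 × 6 + 1 = 127 books are required.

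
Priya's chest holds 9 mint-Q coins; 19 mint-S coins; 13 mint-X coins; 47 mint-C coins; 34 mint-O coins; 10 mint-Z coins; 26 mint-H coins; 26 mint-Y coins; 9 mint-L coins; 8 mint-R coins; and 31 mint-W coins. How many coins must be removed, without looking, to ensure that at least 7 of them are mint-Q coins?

In the worst case for collecting mint-Q coins, every non-mint-Q coin comes out first.
There are 19 + 13 + 47 + 34 + 10 + 26 + 26 + 9 + 8 + 31 = 223 non-mint-Q coins altogether.
After those, each further coin must be mint-Q, so 223 + 7 = 230 draws guarantee 7 mint-Q coins.

230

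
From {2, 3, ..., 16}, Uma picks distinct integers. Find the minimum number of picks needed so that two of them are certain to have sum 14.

11

Two chosen integers sum to 14 exactly when both halves of some pair {x, 14−x} with 2 ≤ x ≤ 14−x ≤ 12 are chosen — 5 such pairs.
The remaining 5 elements (those with no distinct partner in range) can never complete a 14-sum, so the worst case takes all of them and one from each pair: 5 + 5 = 10.
The 11th integer has to be the second member of some pair, so 10 + 1 = 11.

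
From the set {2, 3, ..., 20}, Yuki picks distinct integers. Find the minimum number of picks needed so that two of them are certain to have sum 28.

14

Group the elements by complementary pair {x, 28−x}: {8,20}, {9,19}, {10,18}, …, giving 6 two-element pairs, the single value 14 (it cannot pair with itself since the integers are distinct), and 6 integers whose partner 28−x falls outside [2,20].
By the pigeonhole principle, treating each of those 13 groups as a pigeonhole, one can pick one integer per group — 13 integers — with no two summing to 28.
The 14th integer lands in an occupied pair, forcing a sum of 28.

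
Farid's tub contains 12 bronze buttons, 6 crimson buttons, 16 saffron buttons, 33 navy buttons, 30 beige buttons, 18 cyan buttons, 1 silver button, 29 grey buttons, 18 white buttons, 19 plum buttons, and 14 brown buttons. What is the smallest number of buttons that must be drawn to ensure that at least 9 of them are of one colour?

By the pigeonhole principle, put each drawn button into a box by colour. The largest draw with every box below 9 takes min(count, 8) from each colour; colours with fewer than 8 contribute all they have.
Σ min(cᵢ, 8) = 8 + 6 + 8 + 8 + 8 + 8 + 1 + 8 + 8 + 8 + 8 = 79.
Draw number 79 + 1 = 80 must push one box to 9.

80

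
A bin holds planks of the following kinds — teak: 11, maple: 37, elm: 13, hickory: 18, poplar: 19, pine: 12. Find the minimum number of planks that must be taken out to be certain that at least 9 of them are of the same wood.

The 6 woods are the holes; the planks drawn are the pigeons.
To avoid 9 of any one wood, the worst case takes at most 8 of each wood.
That gives 8 + 8 + 8 + 8 + 8 + 8 = 48 planks with no wood reaching 9.
The next plank forces some wood to 9, so 48 + 1 = 49.

49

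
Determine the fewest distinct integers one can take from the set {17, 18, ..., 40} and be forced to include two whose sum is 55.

14

Two chosen integers sum to 55 exactly when both halves of some pair {x, 55−x} with 17 ≤ x ≤ 55−x ≤ 38 are chosen — 11 such pairs.
The remaining 2 elements (those with no distinct partner in range) can never complete a 55-sum, so the worst case takes all of them and one from each pair: 2 + 11 = 13.
By pigeonhole, the 14th integer has to be the second member of some pair, so 13 + 1 = 14.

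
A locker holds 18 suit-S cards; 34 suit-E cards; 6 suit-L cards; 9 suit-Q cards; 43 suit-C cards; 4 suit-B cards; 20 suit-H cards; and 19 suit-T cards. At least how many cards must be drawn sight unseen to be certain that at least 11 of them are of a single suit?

An adversary could hand out at most 10 cards per suit (suit-L, suit-Q, suit-B run out sooner): 10 + 10 + 6 + 9 + 10 + 4 + 10 + 10 = 69 cards and still no suit has 11.
One more card lands in a suit already at 10, so 70 draws are enough and 69 are not.

70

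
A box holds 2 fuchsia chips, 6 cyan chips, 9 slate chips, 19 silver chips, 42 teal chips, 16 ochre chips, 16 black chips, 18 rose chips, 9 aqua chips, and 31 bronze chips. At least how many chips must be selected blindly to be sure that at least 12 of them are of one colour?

93

Put each drawn chip into a box by colour. The largest draw with every box below 12 takes min(count, 11) from each colour; colours with fewer than 11 contribute all they have.
Σ min(cᵢ, 11) = 2 + 6 + 9 + 11 + 11 + 11 + 11 + 11 + 9 + 11 = 92.
Draw number 92 + 1 = 93 must push one box to 12.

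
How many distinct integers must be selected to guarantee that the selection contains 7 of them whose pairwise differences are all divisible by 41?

Integers whose pairwise differences are multiples of 41 are exactly those sharing a remainder mod 41. The 41 residue classes mod 41 are the pigeonholes.
With 246 integers one could put 6 in each residue class and have no class reach 7.
The 247th integer pushes some class to 7, so 41·6 + 1 = 247.

247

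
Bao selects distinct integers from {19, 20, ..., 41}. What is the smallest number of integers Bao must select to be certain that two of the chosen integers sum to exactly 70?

A set avoiding the sum 70 can contain at most one of each pair {x, 70−x}, plus the 11 elements whose complement lies outside the range or equal to its own complement.
The integers 19, …, 35 (17 of them) are such a set: any two sum to at least 19+20 = 39 and at most 34+35 = 69 < 70.
Any 18th integer completes one of the 6 pairs, so 18 choices force a sum of 70.

18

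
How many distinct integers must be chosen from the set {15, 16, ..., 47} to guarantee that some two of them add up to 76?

25

Group the elements by complementary pair {x, 76−x}: {29,47}, {30,46}, {31,45}, …, giving 9 two-element pairs; the single value 38 (it cannot pair with itself since the integers are distinct); and 14 integers whose partner 76−x falls outside [15,47].
Pigeonhole: treating each of those 24 groups as a pigeonhole, one can pick one integer per group — 24 integers — with no two summing to 76.
The 25th integer lands in an occupied pair, forcing a sum of 76.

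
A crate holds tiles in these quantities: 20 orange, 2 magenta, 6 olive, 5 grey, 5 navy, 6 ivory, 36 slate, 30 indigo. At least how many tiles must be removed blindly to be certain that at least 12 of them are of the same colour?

An adversary could hand out at most 11 tiles per colour (5 colours run out sooner): 11 + 2 + 6 + 5 + 5 + 6 + 11 + 11 = 57 tiles and still no colour has 12.
Pigeonhole: one more tile lands in a colour already at 11, so 58 draws are enough and 57 are not.

58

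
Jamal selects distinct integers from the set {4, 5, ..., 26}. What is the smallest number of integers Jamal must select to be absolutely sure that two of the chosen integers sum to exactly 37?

Group the elements by complementary pair {x, 37−x}: {11,26}, {12,25}, {13,24}, …, giving 8 two-element pairs and 7 integers whose partner 37−x falls outside [4,26].
By pigeonhole, treating each of those 15 groups as a pigeonhole, one can pick one integer per group — 15 integers — with no two summing to 37.
The 16th integer lands in an occupied pair, forcing a sum of 37.

16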